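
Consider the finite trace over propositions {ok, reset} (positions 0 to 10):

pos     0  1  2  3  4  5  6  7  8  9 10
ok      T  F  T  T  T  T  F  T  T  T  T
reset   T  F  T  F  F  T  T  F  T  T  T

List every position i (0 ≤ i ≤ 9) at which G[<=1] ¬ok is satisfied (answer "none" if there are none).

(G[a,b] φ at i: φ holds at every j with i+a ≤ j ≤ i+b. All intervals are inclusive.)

Evaluate at each i in [0,9]:
  i=0: ✗ (fails at j=0)
  i=1: ✗ (fails at j=2)
  i=2: ✗ (fails at j=2)
  i=3: ✗ (fails at j=3)
  i=4: ✗ (fails at j=4)
  i=5: ✗ (fails at j=5)
  i=6: ✗ (fails at j=7)
  i=7: ✗ (fails at j=7)
  i=8: ✗ (fails at j=8)
  i=9: ✗ (fails at j=9)

none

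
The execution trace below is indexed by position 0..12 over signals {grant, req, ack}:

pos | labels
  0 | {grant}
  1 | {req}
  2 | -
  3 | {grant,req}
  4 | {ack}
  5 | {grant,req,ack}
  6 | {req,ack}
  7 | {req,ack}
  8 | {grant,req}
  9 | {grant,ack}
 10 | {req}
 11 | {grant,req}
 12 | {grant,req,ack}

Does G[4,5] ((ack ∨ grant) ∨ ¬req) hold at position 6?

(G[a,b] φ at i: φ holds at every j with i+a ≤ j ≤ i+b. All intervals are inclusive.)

No

Check ((ack ∨ grant) ∨ ¬req) at every j in [10,11]:
  j=10: false
  j=11: true
Fails at j=10 → formula fails.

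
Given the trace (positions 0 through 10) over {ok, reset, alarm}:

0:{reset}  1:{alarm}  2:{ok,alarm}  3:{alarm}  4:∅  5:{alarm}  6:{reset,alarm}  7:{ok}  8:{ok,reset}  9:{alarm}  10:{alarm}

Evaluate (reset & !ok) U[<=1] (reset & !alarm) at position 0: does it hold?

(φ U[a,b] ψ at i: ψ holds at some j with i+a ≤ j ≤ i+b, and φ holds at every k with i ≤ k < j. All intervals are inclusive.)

Need some j in [0,1] with (reset & !alarm), and (reset & !ok) at every k in [0,j-1].
  j=0: (reset & !alarm) holds; no prefix to check → satisfied.

Holds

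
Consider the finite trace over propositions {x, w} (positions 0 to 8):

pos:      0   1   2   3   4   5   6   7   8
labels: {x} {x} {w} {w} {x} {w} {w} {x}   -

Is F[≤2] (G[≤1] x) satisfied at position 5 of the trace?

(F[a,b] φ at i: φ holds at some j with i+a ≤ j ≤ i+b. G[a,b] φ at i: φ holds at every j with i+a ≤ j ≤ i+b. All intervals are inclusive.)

False

Check G[≤1] x at each j in [5,7]:
  j=5: fails at 5
  j=6: fails at 6
  j=7: fails at 8
No position in the window satisfies it → formula fails.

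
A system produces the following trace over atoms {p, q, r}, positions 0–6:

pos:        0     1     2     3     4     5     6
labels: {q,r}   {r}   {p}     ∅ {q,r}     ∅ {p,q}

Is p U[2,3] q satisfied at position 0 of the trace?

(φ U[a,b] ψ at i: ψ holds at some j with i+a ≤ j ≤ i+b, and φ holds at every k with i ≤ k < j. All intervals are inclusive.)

Need some j in [2,3] with q, and p at every k in [0,j-1].
  j=2: q false.
  j=3: q false.
No j in the window works → until fails.

No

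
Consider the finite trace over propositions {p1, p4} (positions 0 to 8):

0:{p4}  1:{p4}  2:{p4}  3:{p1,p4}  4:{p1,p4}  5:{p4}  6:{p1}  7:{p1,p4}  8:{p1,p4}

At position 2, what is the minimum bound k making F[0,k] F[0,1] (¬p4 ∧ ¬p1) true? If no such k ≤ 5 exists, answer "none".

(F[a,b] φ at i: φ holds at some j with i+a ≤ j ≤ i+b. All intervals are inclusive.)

none

Scan j = 2,3,… for F[0,1] (¬p4 ∧ ¬p1):
  j=2: fails
  j=3: fails
  j=4: fails
  j=5: fails
  j=6: fails
  j=7: fails
No j in [2,7] satisfies it → none.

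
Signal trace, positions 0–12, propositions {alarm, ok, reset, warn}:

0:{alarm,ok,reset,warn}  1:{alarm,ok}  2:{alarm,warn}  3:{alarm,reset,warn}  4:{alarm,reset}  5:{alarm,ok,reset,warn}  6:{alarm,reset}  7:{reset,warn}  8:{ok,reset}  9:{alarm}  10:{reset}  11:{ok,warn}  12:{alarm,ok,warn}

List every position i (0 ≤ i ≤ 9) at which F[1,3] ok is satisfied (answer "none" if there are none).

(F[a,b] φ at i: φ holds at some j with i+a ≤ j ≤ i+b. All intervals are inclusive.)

Evaluate at each i in [0,9]:
  i=0: ✓ (witness j=1)
  i=1: ✗ (none in [2,4])
  i=2: ✓ (witness j=5)
  i=3: ✓ (witness j=5)
  i=4: ✓ (witness j=5)
  i=5: ✓ (witness j=8)
  i=6: ✓ (witness j=8)
  i=7: ✓ (witness j=8)
  i=8: ✓ (witness j=11)
  i=9: ✓ (witness j=11)

0, 2, 3, 4, 5, 6, 7, 8, 9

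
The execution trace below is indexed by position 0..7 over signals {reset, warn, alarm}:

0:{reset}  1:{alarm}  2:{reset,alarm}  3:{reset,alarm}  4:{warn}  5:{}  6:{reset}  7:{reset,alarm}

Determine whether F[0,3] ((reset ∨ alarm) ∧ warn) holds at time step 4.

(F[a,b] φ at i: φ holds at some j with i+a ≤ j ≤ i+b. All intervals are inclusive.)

Does not hold

Check ((reset ∨ alarm) ∧ warn) at each j in [4,7]:
  j=4: false
  j=5: false
  j=6: false
  j=7: false
No position in the window satisfies it → formula fails.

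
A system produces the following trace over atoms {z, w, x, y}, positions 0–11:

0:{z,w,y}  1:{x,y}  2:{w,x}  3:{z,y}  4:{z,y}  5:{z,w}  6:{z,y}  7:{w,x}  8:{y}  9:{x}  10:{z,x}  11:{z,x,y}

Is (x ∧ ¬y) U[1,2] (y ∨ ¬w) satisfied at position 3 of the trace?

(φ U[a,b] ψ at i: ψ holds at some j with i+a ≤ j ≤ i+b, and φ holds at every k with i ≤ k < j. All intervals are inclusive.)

Need some j in [4,5] with (y ∨ ¬w), and (x ∧ ¬y) at every k in [3,j-1].
  j=4: (y ∨ ¬w) holds, but (x ∧ ¬y) fails at k=3 → not this j.
  j=5: (y ∨ ¬w) false.
No j in the window works → until fails.

No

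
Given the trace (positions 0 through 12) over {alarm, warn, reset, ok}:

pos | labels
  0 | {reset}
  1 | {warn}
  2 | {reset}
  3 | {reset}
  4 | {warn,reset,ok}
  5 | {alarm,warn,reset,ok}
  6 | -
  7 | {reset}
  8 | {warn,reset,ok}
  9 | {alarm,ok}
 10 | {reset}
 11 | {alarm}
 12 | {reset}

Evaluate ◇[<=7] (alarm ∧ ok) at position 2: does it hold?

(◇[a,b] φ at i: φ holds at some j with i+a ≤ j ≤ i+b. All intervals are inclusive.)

Yes

Check (alarm ∧ ok) at each j in [2,9]:
  j=2: false
  j=3: false
  j=4: false
  j=5: true
  j=6: false
  j=7: false
  j=8: false
  j=9: true
Found at j=5 → formula holds.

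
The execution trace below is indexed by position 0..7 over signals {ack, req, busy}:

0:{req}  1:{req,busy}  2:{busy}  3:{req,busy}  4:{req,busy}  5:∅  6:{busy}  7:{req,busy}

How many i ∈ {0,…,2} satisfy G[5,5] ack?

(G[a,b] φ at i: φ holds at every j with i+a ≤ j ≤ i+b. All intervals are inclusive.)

0

Evaluate at each i in [0,2]:
  i=0: ✗ (fails at j=5)
  i=1: ✗ (fails at j=6)
  i=2: ✗ (fails at j=7)
Positions where it holds: {} → 0.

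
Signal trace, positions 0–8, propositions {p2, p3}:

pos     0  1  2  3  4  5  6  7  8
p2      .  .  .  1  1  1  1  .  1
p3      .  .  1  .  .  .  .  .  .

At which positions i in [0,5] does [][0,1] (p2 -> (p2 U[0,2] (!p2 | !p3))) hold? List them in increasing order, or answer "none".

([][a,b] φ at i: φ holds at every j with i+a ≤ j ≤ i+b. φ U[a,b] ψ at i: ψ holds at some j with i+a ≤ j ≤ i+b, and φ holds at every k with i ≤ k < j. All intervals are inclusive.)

0, 1, 2, 3, 4, 5

Evaluate at each i in [0,5]:
  i=0: ✓ (all of [0,1])
  i=1: ✓ (all of [1,2])
  i=2: ✓ (all of [2,3])
  i=3: ✓ (all of [3,4])
  i=4: ✓ (all of [4,5])
  i=5: ✓ (all of [5,6])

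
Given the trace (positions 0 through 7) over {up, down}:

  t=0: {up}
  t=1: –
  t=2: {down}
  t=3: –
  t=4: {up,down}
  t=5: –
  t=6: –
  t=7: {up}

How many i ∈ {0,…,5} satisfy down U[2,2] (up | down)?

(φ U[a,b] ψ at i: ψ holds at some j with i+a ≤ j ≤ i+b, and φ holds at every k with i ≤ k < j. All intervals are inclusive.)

Evaluate at each i in [0,5]:
  i=0: ✗ (lhs fails at k=0 before rhs at j=2)
  i=1: ✗ (no rhs in [3,3])
  i=2: ✗ (lhs fails at k=3 before rhs at j=4)
  i=3: ✗ (no rhs in [5,5])
  i=4: ✗ (no rhs in [6,6])
  i=5: ✗ (lhs fails at k=5 before rhs at j=7)
Positions where it holds: {} → 0.

0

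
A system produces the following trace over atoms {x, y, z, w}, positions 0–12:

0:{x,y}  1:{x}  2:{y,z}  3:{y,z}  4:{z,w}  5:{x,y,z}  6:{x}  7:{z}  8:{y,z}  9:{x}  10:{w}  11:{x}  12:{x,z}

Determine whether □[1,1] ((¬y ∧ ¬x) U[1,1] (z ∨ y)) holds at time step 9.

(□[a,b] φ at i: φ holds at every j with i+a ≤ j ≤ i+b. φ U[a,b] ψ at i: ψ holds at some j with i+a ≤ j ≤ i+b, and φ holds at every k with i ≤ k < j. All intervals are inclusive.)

Check ((¬y ∧ ¬x) U[1,1] (z ∨ y)) at every j in [10,10]:
  j=10: fails
Fails at j=10 → formula fails.

No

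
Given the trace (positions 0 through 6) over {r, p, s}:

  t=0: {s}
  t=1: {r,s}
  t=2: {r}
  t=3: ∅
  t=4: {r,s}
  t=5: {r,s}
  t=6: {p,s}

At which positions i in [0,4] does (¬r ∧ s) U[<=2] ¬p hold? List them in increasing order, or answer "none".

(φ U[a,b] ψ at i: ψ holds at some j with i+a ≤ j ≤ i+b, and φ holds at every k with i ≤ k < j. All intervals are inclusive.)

Evaluate at each i in [0,4]:
  i=0: ✓ (rhs at j=0)
  i=1: ✓ (rhs at j=1)
  i=2: ✓ (rhs at j=2)
  i=3: ✓ (rhs at j=3)
  i=4: ✓ (rhs at j=4)

0, 1, 2, 3, 4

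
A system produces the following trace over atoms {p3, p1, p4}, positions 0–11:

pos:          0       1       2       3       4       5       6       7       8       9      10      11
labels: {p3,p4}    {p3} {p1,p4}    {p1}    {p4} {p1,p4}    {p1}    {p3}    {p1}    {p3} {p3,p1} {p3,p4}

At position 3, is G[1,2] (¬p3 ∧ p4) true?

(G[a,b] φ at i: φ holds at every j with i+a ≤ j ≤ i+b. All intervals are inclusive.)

Yes

Check (¬p3 ∧ p4) at every j in [4,5]:
  j=4: true
  j=5: true
All positions satisfy it → formula holds.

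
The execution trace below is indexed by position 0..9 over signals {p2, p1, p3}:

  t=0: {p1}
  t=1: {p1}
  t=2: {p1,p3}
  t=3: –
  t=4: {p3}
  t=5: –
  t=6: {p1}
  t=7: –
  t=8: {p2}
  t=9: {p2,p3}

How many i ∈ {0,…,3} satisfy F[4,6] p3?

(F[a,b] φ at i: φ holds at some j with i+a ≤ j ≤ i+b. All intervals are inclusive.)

Evaluate at each i in [0,3]:
  i=0: ✓ (witness j=4)
  i=1: ✗ (none in [5,7])
  i=2: ✗ (none in [6,8])
  i=3: ✓ (witness j=9)
Positions where it holds: {0, 3} → 2.

2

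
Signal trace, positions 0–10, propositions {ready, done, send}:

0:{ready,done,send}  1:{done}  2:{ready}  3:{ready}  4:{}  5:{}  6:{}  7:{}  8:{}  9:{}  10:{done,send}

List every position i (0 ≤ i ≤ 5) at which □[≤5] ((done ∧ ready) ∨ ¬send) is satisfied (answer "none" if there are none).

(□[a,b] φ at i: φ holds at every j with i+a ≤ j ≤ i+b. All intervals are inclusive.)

Evaluate at each i in [0,5]:
  i=0: ✓ (all of [0,5])
  i=1: ✓ (all of [1,6])
  i=2: ✓ (all of [2,7])
  i=3: ✓ (all of [3,8])
  i=4: ✓ (all of [4,9])
  i=5: ✗ (fails at j=10)

0, 1, 2, 3, 4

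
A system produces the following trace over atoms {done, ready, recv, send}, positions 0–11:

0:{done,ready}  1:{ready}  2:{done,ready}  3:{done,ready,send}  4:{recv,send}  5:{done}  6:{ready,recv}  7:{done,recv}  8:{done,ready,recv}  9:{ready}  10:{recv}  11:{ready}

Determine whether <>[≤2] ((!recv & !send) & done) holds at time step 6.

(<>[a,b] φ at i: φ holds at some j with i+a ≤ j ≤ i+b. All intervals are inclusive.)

Does not hold

Check ((!recv & !send) & done) at each j in [6,8]:
  j=6: false
  j=7: false
  j=8: false
No position in the window satisfies it → formula fails.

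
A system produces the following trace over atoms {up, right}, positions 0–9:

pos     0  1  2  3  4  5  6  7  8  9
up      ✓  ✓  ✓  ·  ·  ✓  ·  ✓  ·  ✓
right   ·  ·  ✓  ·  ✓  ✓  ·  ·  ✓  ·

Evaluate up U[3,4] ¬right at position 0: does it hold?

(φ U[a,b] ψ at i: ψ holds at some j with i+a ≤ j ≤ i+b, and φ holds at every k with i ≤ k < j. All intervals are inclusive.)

Need some j in [3,4] with ¬right, and up at every k in [0,j-1].
  j=3: ¬right holds; up holds at every k in [0,2] → satisfied.

True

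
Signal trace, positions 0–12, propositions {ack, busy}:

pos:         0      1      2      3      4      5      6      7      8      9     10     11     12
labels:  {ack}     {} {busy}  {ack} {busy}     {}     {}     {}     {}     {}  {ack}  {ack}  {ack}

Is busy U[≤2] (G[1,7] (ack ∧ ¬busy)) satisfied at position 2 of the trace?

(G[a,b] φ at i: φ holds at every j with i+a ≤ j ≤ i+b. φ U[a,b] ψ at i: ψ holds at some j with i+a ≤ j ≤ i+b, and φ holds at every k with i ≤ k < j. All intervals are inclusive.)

No

Need some j in [2,4] with G[1,7] (ack ∧ ¬busy), and busy at every k in [2,j-1].
  j=2: G[1,7] (ack ∧ ¬busy) — fails at 4.
  j=3: G[1,7] (ack ∧ ¬busy) — fails at 4.
  j=4: G[1,7] (ack ∧ ¬busy) — fails at 5.
No j in the window works → until fails.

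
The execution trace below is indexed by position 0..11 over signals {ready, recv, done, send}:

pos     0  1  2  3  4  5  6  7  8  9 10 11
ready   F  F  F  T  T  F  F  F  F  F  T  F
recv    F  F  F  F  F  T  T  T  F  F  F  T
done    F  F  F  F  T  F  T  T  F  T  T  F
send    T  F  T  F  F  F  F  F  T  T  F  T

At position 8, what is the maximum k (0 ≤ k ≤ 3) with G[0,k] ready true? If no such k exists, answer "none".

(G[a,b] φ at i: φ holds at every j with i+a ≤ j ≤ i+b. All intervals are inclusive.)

none

ready must hold from j=8 onward; find where it first fails.
  j=8: fails → no k works.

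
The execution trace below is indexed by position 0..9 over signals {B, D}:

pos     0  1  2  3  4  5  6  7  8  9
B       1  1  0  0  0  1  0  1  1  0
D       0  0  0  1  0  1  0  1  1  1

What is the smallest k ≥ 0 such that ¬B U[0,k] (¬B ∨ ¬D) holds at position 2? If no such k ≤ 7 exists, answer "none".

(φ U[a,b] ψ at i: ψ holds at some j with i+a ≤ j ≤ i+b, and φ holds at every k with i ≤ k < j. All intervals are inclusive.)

0

Need earliest j ≥ 2 with (¬B ∨ ¬D), and ¬B at every k in [2,j-1].
  j=2: rhs holds (empty prefix). k = 0.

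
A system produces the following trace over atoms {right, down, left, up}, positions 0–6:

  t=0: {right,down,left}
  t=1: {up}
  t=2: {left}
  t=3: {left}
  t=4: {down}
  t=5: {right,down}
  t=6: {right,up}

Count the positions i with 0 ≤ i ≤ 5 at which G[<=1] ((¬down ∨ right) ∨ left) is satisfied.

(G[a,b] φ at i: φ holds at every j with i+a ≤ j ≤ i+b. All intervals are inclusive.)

Evaluate at each i in [0,5]:
  i=0: ✓ (all of [0,1])
  i=1: ✓ (all of [1,2])
  i=2: ✓ (all of [2,3])
  i=3: ✗ (fails at j=4)
  i=4: ✗ (fails at j=4)
  i=5: ✓ (all of [5,6])
Positions where it holds: {0, 1, 2, 5} → 4.

4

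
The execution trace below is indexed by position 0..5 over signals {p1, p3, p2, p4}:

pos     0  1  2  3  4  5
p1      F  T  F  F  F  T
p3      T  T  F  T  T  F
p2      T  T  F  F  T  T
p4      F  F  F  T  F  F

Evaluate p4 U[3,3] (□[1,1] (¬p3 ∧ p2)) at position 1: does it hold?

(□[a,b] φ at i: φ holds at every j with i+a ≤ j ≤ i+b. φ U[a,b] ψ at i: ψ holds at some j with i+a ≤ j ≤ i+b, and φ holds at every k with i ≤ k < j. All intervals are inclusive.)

Does not hold

Need some j in [4,4] with □[1,1] (¬p3 ∧ p2), and p4 at every k in [1,j-1].
  j=4: □[1,1] (¬p3 ∧ p2) holds, but p4 fails at k=1 → not this j.
No j in the window works → until fails.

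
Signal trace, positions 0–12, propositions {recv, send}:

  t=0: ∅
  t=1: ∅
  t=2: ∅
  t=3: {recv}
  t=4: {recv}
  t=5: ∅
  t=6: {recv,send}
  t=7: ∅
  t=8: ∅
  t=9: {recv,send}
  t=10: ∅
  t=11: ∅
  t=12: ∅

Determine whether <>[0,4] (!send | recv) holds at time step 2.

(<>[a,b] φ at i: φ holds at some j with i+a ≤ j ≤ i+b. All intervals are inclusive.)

True

Check (!send | recv) at each j in [2,6]:
  j=2: true
  j=3: true
  j=4: true
  j=5: true
  j=6: true
Found at j=2 → formula holds.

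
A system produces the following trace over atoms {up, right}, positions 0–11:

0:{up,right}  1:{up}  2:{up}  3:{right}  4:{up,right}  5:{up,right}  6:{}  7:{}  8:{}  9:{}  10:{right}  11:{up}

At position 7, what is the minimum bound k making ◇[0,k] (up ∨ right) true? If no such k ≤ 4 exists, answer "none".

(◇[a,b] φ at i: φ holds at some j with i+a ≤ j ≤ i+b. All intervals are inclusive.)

3

Scan j = 7,8,… for (up ∨ right):
  j=7: fails
  j=8: fails
  j=9: fails
  j=10: holds
First hit at j=10, so smallest k = 10-7 = 3.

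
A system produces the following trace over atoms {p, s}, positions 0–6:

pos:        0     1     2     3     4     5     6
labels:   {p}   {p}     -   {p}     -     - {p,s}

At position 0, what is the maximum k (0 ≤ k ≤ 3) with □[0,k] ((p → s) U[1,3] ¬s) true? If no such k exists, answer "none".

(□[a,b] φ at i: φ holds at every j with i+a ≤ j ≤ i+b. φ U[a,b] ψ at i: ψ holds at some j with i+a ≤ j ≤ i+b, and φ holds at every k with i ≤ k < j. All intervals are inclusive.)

((p → s) U[1,3] ¬s) must hold from j=0 onward; find where it first fails.
  j=0: fails → no k works.

none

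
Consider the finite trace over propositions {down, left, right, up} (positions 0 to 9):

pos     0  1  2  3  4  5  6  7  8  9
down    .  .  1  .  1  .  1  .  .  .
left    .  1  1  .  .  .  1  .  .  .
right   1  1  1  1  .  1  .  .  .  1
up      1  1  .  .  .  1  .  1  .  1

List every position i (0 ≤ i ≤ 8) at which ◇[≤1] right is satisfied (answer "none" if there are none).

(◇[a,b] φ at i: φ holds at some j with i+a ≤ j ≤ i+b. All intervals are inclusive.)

0, 1, 2, 3, 4, 5, 8

Evaluate at each i in [0,8]:
  i=0: ✓ (witness j=0)
  i=1: ✓ (witness j=1)
  i=2: ✓ (witness j=2)
  i=3: ✓ (witness j=3)
  i=4: ✓ (witness j=5)
  i=5: ✓ (witness j=5)
  i=6: ✗ (none in [6,7])
  i=7: ✗ (none in [7,8])
  i=8: ✓ (witness j=9)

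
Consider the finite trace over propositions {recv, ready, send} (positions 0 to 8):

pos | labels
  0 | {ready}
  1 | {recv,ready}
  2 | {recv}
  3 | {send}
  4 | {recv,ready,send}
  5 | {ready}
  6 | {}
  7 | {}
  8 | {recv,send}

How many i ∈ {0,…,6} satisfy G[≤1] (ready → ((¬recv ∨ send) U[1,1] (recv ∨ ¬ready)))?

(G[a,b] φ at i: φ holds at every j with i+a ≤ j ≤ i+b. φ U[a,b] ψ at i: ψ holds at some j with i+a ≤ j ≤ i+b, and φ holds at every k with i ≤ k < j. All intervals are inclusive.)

Evaluate at each i in [0,6]:
  i=0: ✗ (fails at j=1)
  i=1: ✗ (fails at j=1)
  i=2: ✓ (all of [2,3])
  i=3: ✗ (fails at j=4)
  i=4: ✗ (fails at j=4)
  i=5: ✓ (all of [5,6])
  i=6: ✓ (all of [6,7])
Positions where it holds: {2, 5, 6} → 3.

3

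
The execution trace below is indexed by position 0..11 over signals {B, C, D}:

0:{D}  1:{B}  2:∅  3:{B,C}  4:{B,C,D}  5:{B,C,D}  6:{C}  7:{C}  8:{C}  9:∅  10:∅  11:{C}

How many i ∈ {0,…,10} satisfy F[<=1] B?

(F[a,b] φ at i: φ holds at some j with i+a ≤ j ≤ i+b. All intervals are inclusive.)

6

Evaluate at each i in [0,10]:
  i=0: ✓ (witness j=1)
  i=1: ✓ (witness j=1)
  i=2: ✓ (witness j=3)
  i=3: ✓ (witness j=3)
  i=4: ✓ (witness j=4)
  i=5: ✓ (witness j=5)
  i=6: ✗ (none in [6,7])
  i=7: ✗ (none in [7,8])
  i=8: ✗ (none in [8,9])
  i=9: ✗ (none in [9,10])
  i=10: ✗ (none in [10,11])
Positions where it holds: {0, 1, 2, 3, 4, 5} → 6.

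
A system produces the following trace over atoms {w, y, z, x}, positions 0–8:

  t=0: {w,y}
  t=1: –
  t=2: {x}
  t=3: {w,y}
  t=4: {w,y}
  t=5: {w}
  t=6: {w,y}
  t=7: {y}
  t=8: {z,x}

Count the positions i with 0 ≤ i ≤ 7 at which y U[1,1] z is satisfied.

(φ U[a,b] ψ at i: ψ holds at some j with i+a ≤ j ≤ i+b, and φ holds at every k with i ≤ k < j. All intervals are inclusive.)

1

Evaluate at each i in [0,7]:
  i=0: ✗ (no rhs in [1,1])
  i=1: ✗ (no rhs in [2,2])
  i=2: ✗ (no rhs in [3,3])
  i=3: ✗ (no rhs in [4,4])
  i=4: ✗ (no rhs in [5,5])
  i=5: ✗ (no rhs in [6,6])
  i=6: ✗ (no rhs in [7,7])
  i=7: ✓ (rhs at j=8; lhs holds on [7,7])
Positions where it holds: {7} → 1.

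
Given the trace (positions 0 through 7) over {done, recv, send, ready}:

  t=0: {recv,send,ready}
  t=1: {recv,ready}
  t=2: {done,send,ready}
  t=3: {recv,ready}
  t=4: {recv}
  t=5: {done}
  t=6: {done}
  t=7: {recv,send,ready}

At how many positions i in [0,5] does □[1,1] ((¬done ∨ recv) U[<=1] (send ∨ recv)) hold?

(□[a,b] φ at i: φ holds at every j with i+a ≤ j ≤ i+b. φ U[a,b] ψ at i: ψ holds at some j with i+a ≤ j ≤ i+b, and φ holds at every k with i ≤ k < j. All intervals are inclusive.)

Evaluate at each i in [0,5]:
  i=0: ✓ (all of [1,1])
  i=1: ✓ (all of [2,2])
  i=2: ✓ (all of [3,3])
  i=3: ✓ (all of [4,4])
  i=4: ✗ (fails at j=5)
  i=5: ✗ (fails at j=6)
Positions where it holds: {0, 1, 2, 3} → 4.

4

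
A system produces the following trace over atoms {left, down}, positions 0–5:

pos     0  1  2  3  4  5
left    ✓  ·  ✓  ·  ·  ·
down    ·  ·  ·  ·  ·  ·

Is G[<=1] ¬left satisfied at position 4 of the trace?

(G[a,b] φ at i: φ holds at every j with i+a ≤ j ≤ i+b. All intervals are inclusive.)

Holds

Check ¬left at every j in [4,5]:
  j=4: true
  j=5: true
All positions satisfy it → formula holds.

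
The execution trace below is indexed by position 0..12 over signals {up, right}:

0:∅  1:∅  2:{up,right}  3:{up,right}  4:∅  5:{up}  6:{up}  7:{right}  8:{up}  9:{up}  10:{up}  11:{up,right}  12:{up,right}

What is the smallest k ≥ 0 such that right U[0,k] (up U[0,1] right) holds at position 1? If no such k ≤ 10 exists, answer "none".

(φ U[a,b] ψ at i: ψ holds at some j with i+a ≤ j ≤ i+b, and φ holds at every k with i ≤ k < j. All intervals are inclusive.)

Need earliest j ≥ 1 with (up U[0,1] right), and right at every k in [1,j-1].
  j=1: rhs fails.
  j=2: rhs holds but lhs fails at k=1.
  j=3: rhs holds but lhs fails at k=1.
  j=4: rhs fails.
  j=5: rhs fails.
  j=6: rhs holds but lhs fails at k=1.
  j=7: rhs holds but lhs fails at k=1.
  j=8: rhs fails.
  j=9: rhs fails.
  j=10: rhs holds but lhs fails at k=1.
  j=11: rhs holds but lhs fails at k=1.
No witness within the range → none.

none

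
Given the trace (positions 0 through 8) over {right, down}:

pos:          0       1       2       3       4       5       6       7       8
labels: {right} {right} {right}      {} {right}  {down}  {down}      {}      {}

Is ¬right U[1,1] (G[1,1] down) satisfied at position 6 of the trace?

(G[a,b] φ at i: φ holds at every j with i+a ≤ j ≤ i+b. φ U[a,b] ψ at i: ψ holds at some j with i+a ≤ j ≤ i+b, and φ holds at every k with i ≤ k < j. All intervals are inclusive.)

Need some j in [7,7] with G[1,1] down, and ¬right at every k in [6,j-1].
  j=7: G[1,1] down — fails at 8.
No j in the window works → until fails.

No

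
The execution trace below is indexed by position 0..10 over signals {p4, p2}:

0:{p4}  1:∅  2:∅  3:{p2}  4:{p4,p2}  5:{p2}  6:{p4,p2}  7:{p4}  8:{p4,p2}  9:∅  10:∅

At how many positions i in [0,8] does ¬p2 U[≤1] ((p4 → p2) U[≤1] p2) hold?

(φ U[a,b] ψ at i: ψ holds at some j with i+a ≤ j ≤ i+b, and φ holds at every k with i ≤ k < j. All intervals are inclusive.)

8

Evaluate at each i in [0,8]:
  i=0: ✗ (no rhs in [0,1])
  i=1: ✓ (rhs at j=2; lhs holds on [1,1])
  i=2: ✓ (rhs at j=2)
  i=3: ✓ (rhs at j=3)
  i=4: ✓ (rhs at j=4)
  i=5: ✓ (rhs at j=5)
  i=6: ✓ (rhs at j=6)
  i=7: ✓ (rhs at j=8; lhs holds on [7,7])
  i=8: ✓ (rhs at j=8)
Positions where it holds: {1, 2, 3, 4, 5, 6, 7, 8} → 8.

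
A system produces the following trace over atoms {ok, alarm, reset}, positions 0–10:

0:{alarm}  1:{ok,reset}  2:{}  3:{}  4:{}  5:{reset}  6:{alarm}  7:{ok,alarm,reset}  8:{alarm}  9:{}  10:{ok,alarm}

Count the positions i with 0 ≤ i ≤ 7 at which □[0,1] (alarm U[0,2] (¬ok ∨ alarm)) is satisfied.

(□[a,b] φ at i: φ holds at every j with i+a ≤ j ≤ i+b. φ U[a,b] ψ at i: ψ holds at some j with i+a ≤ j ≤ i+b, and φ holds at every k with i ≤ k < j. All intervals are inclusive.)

6

Evaluate at each i in [0,7]:
  i=0: ✗ (fails at j=1)
  i=1: ✗ (fails at j=1)
  i=2: ✓ (all of [2,3])
  i=3: ✓ (all of [3,4])
  i=4: ✓ (all of [4,5])
  i=5: ✓ (all of [5,6])
  i=6: ✓ (all of [6,7])
  i=7: ✓ (all of [7,8])
Positions where it holds: {2, 3, 4, 5, 6, 7} → 6.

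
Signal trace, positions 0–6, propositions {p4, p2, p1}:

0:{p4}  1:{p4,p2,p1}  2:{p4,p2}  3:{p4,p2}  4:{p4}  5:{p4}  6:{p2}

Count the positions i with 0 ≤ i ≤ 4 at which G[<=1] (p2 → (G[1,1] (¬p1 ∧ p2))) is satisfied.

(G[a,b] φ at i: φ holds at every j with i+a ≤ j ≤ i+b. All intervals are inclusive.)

3

Evaluate at each i in [0,4]:
  i=0: ✓ (all of [0,1])
  i=1: ✓ (all of [1,2])
  i=2: ✗ (fails at j=3)
  i=3: ✗ (fails at j=3)
  i=4: ✓ (all of [4,5])
Positions where it holds: {0, 1, 4} → 3.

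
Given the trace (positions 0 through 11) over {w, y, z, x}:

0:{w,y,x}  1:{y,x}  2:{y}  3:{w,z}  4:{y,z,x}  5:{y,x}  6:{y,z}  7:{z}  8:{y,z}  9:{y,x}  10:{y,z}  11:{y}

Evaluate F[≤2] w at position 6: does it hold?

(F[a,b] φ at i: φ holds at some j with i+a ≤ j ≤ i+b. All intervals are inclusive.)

Check w at each j in [6,8]:
  j=6: false
  j=7: false
  j=8: false
No position in the window satisfies it → formula fails.

Does not hold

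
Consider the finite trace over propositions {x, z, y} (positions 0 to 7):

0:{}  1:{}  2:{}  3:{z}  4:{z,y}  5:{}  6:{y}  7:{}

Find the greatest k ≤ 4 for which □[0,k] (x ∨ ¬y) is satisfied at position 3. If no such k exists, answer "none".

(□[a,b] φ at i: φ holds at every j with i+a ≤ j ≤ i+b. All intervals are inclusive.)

(x ∨ ¬y) must hold from j=3 onward; find where it first fails.
  j=3: holds
  j=4: fails
Holds on [3,3], so largest k = 0.

0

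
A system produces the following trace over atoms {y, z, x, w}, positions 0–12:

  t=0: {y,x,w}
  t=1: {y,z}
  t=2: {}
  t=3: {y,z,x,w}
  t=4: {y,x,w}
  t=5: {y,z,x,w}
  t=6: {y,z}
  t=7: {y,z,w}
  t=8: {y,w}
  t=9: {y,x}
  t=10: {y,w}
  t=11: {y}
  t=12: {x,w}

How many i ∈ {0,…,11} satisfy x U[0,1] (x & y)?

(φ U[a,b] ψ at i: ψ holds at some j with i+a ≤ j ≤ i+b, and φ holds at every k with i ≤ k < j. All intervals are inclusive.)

Evaluate at each i in [0,11]:
  i=0: ✓ (rhs at j=0)
  i=1: ✗ (no rhs in [1,2])
  i=2: ✗ (lhs fails at k=2 before rhs at j=3)
  i=3: ✓ (rhs at j=3)
  i=4: ✓ (rhs at j=4)
  i=5: ✓ (rhs at j=5)
  i=6: ✗ (no rhs in [6,7])
  i=7: ✗ (no rhs in [7,8])
  i=8: ✗ (lhs fails at k=8 before rhs at j=9)
  i=9: ✓ (rhs at j=9)
  i=10: ✗ (no rhs in [10,11])
  i=11: ✗ (no rhs in [11,12])
Positions where it holds: {0, 3, 4, 5, 9} → 5.

5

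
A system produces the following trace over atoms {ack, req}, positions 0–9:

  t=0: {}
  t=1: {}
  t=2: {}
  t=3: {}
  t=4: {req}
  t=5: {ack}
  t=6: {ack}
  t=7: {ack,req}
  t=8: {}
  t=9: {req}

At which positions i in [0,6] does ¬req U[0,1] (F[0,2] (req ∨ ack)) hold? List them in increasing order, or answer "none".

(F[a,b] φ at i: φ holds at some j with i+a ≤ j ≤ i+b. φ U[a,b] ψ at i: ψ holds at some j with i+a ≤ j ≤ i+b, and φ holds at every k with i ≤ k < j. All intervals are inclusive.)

1, 2, 3, 4, 5, 6

Evaluate at each i in [0,6]:
  i=0: ✗ (no rhs in [0,1])
  i=1: ✓ (rhs at j=2; lhs holds on [1,1])
  i=2: ✓ (rhs at j=2)
  i=3: ✓ (rhs at j=3)
  i=4: ✓ (rhs at j=4)
  i=5: ✓ (rhs at j=5)
  i=6: ✓ (rhs at j=6)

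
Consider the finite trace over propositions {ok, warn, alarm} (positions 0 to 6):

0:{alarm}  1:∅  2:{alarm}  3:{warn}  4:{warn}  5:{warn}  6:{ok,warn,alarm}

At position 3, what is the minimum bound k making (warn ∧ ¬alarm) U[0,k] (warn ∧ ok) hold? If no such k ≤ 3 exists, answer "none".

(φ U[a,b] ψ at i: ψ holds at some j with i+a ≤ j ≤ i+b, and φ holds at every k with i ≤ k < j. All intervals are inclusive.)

Need earliest j ≥ 3 with (warn ∧ ok), and (warn ∧ ¬alarm) at every k in [3,j-1].
  j=3: rhs fails.
  j=4: rhs fails.
  j=5: rhs fails.
  j=6: rhs holds; lhs holds on [3,5]. k = 3.

3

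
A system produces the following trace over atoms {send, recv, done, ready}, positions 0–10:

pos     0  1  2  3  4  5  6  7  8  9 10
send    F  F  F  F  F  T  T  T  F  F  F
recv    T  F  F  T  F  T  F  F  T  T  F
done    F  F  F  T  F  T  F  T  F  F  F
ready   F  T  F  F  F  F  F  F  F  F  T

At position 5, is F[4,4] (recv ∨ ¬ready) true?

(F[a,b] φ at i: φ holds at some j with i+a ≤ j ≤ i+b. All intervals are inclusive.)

Yes

Check (recv ∨ ¬ready) at each j in [9,9]:
  j=9: true
Found at j=9 → formula holds.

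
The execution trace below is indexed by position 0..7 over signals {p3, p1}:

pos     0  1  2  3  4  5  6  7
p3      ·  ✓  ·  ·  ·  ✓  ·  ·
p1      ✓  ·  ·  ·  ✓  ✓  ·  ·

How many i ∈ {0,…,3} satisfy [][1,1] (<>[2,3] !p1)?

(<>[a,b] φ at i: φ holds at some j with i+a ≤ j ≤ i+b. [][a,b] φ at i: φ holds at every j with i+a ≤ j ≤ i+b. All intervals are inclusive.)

Evaluate at each i in [0,3]:
  i=0: ✓ (all of [1,1])
  i=1: ✗ (fails at j=2)
  i=2: ✓ (all of [3,3])
  i=3: ✓ (all of [4,4])
Positions where it holds: {0, 2, 3} → 3.

3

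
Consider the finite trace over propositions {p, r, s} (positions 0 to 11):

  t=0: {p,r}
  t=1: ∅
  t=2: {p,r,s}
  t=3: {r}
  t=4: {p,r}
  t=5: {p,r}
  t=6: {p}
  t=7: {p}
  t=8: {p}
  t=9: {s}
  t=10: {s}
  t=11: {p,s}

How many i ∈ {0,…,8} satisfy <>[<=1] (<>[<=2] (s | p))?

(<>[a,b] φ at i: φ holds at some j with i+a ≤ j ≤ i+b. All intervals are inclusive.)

9

Evaluate at each i in [0,8]:
  i=0: ✓ (witness j=0)
  i=1: ✓ (witness j=1)
  i=2: ✓ (witness j=2)
  i=3: ✓ (witness j=3)
  i=4: ✓ (witness j=4)
  i=5: ✓ (witness j=5)
  i=6: ✓ (witness j=6)
  i=7: ✓ (witness j=7)
  i=8: ✓ (witness j=8)
Positions where it holds: {0, 1, 2, 3, 4, 5, 6, 7, 8} → 9.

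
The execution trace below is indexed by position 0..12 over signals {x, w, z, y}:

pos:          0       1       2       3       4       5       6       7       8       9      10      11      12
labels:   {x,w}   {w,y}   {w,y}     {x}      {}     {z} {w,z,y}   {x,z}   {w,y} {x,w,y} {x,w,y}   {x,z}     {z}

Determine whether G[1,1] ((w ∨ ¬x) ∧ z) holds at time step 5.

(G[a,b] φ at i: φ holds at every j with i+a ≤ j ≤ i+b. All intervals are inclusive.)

True

Check ((w ∨ ¬x) ∧ z) at every j in [6,6]:
  j=6: true
All positions satisfy it → formula holds.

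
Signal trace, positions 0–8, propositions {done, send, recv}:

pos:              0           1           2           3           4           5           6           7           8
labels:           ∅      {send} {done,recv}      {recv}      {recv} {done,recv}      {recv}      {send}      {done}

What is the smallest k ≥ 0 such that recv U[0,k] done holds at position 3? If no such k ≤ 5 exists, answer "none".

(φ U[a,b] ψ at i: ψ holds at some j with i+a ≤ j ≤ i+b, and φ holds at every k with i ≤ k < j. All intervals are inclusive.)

Need earliest j ≥ 3 with done, and recv at every k in [3,j-1].
  j=3: rhs fails.
  j=4: rhs fails.
  j=5: rhs holds; lhs holds on [3,4]. k = 2.

2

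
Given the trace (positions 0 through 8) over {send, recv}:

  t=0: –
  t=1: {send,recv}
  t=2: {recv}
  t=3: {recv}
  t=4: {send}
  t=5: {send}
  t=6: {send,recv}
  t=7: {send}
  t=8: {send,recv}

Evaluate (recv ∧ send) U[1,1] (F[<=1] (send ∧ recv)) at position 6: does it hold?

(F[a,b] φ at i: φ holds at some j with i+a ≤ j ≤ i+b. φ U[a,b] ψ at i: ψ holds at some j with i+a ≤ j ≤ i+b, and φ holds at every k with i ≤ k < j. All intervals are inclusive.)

True

Need some j in [7,7] with F[<=1] (send ∧ recv), and (recv ∧ send) at every k in [6,j-1].
  j=7: F[<=1] (send ∧ recv) holds; (recv ∧ send) holds at every k in [6,6] → satisfied.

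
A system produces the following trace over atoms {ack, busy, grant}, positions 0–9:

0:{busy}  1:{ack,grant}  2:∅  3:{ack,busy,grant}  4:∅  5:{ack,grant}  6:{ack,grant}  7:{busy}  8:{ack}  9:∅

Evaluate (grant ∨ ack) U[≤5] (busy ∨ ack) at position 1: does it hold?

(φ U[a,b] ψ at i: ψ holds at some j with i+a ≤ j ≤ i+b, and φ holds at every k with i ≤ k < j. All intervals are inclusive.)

Need some j in [1,6] with (busy ∨ ack), and (grant ∨ ack) at every k in [1,j-1].
  j=1: (busy ∨ ack) holds; no prefix to check → satisfied.

True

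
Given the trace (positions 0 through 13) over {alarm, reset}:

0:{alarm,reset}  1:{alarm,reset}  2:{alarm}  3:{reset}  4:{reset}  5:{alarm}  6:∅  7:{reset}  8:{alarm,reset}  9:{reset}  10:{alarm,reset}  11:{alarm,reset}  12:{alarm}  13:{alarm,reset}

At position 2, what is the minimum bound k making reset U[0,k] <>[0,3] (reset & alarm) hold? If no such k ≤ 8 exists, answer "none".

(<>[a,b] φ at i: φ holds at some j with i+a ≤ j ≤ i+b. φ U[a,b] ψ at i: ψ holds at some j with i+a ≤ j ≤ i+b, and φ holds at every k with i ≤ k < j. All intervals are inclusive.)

none

Need earliest j ≥ 2 with <>[0,3] (reset & alarm), and reset at every k in [2,j-1].
  j=2: rhs fails.
  j=3: rhs fails.
  j=4: rhs fails.
  j=5: rhs holds but lhs fails at k=2.
  j=6: rhs holds but lhs fails at k=2.
  j=7: rhs holds but lhs fails at k=2.
  j=8: rhs holds but lhs fails at k=2.
  j=9: rhs holds but lhs fails at k=2.
  j=10: rhs holds but lhs fails at k=2.
No witness within the range → none.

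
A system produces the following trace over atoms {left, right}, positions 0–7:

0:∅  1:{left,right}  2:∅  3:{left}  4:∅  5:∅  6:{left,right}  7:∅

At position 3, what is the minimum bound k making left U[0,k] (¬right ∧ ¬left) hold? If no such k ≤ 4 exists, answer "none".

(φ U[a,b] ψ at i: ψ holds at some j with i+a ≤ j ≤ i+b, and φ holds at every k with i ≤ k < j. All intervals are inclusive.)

1

Need earliest j ≥ 3 with (¬right ∧ ¬left), and left at every k in [3,j-1].
  j=3: rhs fails.
  j=4: rhs holds; lhs holds on [3,3]. k = 1.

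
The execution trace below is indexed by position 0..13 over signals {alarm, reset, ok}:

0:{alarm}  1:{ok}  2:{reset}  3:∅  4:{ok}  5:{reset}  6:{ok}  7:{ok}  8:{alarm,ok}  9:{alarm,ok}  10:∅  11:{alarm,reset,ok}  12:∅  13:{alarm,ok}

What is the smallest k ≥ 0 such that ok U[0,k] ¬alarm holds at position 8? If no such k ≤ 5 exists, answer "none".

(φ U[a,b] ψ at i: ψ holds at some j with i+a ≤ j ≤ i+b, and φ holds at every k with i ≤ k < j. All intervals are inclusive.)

2

Need earliest j ≥ 8 with ¬alarm, and ok at every k in [8,j-1].
  j=8: rhs fails.
  j=9: rhs fails.
  j=10: rhs holds; lhs holds on [8,9]. k = 2.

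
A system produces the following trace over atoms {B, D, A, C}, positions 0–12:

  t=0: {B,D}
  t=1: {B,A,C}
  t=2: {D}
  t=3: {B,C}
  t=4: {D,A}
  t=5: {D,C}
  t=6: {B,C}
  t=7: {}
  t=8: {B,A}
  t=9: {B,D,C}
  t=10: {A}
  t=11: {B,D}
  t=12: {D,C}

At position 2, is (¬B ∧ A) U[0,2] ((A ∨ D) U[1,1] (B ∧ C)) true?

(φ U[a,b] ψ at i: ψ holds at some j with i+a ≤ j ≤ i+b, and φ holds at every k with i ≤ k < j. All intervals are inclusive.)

True

Need some j in [2,4] with ((A ∨ D) U[1,1] (B ∧ C)), and (¬B ∧ A) at every k in [2,j-1].
  j=2: ((A ∨ D) U[1,1] (B ∧ C)) holds; no prefix to check → satisfied.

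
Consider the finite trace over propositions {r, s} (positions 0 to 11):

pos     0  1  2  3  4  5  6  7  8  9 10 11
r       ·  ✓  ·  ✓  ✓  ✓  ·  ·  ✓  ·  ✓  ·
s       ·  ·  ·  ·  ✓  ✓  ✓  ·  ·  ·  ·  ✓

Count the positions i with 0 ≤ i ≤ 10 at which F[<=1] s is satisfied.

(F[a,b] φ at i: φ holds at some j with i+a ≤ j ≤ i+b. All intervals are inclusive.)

Evaluate at each i in [0,10]:
  i=0: ✗ (none in [0,1])
  i=1: ✗ (none in [1,2])
  i=2: ✗ (none in [2,3])
  i=3: ✓ (witness j=4)
  i=4: ✓ (witness j=4)
  i=5: ✓ (witness j=5)
  i=6: ✓ (witness j=6)
  i=7: ✗ (none in [7,8])
  i=8: ✗ (none in [8,9])
  i=9: ✗ (none in [9,10])
  i=10: ✓ (witness j=11)
Positions where it holds: {3, 4, 5, 6, 10} → 5.

5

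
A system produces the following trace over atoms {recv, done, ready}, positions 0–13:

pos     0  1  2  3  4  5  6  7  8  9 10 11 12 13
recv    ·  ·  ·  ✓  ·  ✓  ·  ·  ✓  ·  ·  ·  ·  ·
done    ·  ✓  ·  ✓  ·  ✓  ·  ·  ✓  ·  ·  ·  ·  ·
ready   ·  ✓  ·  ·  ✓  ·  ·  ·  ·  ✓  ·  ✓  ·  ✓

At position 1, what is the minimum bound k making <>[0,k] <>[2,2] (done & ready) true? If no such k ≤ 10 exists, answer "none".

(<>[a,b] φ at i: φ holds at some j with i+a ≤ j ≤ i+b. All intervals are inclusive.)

none

Scan j = 1,2,… for <>[2,2] (done & ready):
  j=1: fails
  j=2: fails
  j=3: fails
  j=4: fails
  j=5: fails
  j=6: fails
  j=7: fails
  j=8: fails
  j=9: fails
  j=10: fails
  j=11: fails
No j in [1,11] satisfies it → none.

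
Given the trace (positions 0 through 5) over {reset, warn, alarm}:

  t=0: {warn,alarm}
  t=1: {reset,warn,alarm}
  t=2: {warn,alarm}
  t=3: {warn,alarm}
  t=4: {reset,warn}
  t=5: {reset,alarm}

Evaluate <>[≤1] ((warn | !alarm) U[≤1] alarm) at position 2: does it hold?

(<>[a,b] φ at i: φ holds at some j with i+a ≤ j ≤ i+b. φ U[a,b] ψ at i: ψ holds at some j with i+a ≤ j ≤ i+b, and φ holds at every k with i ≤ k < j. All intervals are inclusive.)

Check ((warn | !alarm) U[≤1] alarm) at each j in [2,3]:
  j=2: holds
  j=3: holds
Found at j=2 → formula holds.

Yes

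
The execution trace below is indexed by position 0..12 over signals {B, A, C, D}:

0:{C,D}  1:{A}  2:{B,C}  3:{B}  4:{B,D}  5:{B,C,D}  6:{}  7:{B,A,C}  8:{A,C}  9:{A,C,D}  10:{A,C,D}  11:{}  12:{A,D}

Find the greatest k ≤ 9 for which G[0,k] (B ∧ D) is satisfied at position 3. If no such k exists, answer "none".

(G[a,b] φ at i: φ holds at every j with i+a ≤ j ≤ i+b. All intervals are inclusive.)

none

(B ∧ D) must hold from j=3 onward; find where it first fails.
  j=3: fails → no k works.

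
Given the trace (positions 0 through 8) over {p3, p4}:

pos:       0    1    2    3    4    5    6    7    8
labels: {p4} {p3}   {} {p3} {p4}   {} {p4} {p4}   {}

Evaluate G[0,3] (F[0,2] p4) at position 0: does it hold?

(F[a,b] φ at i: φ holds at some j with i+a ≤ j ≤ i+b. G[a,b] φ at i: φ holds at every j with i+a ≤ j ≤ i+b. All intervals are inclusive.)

Does not hold

Check F[0,2] p4 at every j in [0,3]:
  j=0: holds (witness at 0)
  j=1: fails (none in [1,3])
  j=2: holds (witness at 4)
  j=3: holds (witness at 4)
Fails at j=1 → formula fails.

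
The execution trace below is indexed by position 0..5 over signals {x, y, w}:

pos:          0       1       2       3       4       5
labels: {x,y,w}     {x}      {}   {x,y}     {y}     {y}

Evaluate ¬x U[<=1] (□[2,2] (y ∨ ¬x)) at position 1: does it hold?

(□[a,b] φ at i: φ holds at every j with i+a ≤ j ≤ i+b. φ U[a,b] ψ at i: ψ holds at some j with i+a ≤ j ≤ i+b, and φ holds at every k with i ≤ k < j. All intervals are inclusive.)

Need some j in [1,2] with □[2,2] (y ∨ ¬x), and ¬x at every k in [1,j-1].
  j=1: □[2,2] (y ∨ ¬x) holds; no prefix to check → satisfied.

True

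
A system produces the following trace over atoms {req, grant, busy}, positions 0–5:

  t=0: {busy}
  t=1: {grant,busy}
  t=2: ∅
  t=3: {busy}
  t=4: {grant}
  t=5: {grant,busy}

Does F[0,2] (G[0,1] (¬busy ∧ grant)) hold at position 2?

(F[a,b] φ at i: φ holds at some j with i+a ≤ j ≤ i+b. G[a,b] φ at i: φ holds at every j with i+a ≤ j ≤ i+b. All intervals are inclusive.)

Check G[0,1] (¬busy ∧ grant) at each j in [2,4]:
  j=2: fails at 2
  j=3: fails at 3
  j=4: fails at 5
No position in the window satisfies it → formula fails.

Does not hold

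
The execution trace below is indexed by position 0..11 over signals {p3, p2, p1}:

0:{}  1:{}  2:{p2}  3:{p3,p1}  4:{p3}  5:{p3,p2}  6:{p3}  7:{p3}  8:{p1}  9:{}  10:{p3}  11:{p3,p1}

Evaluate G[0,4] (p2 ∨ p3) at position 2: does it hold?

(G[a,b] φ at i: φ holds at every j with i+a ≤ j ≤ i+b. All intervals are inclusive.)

Check (p2 ∨ p3) at every j in [2,6]:
  j=2: true
  j=3: true
  j=4: true
  j=5: true
  j=6: true
All positions satisfy it → formula holds.

Holds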